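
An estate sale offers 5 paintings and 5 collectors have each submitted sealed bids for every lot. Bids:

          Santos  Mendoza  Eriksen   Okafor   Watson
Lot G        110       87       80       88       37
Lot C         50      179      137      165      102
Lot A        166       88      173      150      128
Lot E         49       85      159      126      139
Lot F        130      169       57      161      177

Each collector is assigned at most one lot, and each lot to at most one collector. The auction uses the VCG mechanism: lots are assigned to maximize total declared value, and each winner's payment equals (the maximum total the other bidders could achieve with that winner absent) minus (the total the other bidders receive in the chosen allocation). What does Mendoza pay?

Efficient allocation: Santos→Lot G ($110), Mendoza→Lot C ($179), Eriksen→Lot E ($159), Okafor→Lot A ($150), Watson→Lot F ($177); total welfare W = $775.
Mendoza receives Lot C at value $179, so the others get W − 179 = $596.
Without Mendoza: best allocation of the remaining 4 bidders over all 5 lots is Santos→Lot A ($166), Eriksen→Lot E ($159), Okafor→Lot C ($165), Watson→Lot F ($177), total $667.
VCG payment = (others' best without Mendoza) − (others' welfare with Mendoza) = 667 − 596 = $71.

Mendoza pays $71.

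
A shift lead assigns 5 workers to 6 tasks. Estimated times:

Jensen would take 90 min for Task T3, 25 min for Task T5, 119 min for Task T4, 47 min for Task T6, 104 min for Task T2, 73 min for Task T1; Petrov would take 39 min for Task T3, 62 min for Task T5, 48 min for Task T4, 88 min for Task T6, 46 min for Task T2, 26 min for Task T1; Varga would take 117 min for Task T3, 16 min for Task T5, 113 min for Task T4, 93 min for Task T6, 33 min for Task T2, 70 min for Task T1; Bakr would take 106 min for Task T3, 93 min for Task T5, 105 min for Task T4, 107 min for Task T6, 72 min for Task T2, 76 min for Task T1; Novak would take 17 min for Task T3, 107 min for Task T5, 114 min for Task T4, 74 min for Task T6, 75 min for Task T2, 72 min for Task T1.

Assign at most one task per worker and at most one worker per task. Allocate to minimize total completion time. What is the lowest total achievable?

Minimum total: 178 min

Optimal: Jensen→Task T6 (47 min), Petrov→Task T1 (26 min), Varga→Task T5 (16 min), Bakr→Task T2 (72 min), Novak→Task T3 (17 min) — total 47+26+16+72+17 = 178 min.
Next-best assignment: Jensen→Task T5, Petrov→Task T4, Varga→Task T2, Bakr→Task T1, Novak→Task T3 = 199 min.
Swapping Jensen↔Novak (Jensen→Task T3 90 min, Novak→Task T6 74 min) adds 100.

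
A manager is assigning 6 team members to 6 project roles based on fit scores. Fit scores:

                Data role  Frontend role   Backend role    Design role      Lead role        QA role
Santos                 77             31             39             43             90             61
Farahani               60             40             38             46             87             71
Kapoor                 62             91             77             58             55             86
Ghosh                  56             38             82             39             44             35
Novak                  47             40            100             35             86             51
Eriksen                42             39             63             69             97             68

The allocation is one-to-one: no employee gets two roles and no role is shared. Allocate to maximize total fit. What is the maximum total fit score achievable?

This is the linear assignment problem.
Optimal: Santos→Lead role (90 pts), Farahani→QA role (71 pts), Kapoor→Frontend role (91 pts), Ghosh→Data role (56 pts), Novak→Backend role (100 pts), Eriksen→Design role (69 pts) — total 90+71+91+56+100+69 = 477 pts.
Max-entry greedy (repeatedly take the single best remaining cell) gives 475 pts, worse by 2.
Swapping Eriksen↔Santos (Eriksen→Lead role 97 pts, Santos→Design role 43 pts) loses 19.
Checked against all permutations: 477 pts is optimal.

Max total: 477 pts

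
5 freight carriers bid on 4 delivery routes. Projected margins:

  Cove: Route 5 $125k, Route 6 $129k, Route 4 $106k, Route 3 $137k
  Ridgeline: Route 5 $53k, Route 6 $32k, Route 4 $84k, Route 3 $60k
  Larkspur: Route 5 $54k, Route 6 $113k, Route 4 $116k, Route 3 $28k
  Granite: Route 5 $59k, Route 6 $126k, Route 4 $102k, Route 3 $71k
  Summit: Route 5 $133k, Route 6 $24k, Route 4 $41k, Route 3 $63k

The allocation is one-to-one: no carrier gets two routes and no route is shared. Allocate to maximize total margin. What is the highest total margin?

Optimal: Summit→Route 5 ($133k), Granite→Route 6 ($126k), Larkspur→Route 4 ($116k), Cove→Route 3 ($137k) — total 133+126+116+137 = $512k.
Next-best assignment: Summit→Route 5, Larkspur→Route 6, Granite→Route 4, Cove→Route 3 = $485k.

Max total: $512k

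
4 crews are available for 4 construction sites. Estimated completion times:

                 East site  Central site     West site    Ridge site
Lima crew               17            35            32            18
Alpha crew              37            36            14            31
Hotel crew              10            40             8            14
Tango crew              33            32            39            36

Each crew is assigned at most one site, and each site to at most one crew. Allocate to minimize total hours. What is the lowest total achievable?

Optimal: Lima crew→Ridge site (18 hours), Alpha crew→West site (14 hours), Hotel crew→East site (10 hours), Tango crew→Central site (32 hours) — total 18+14+10+32 = 74 hours.
Min-entry greedy (repeatedly take the single cheapest remaining cell) gives 88 hours, worse by 14.
Next-best assignment: Lima crew→East site, Alpha crew→West site, Hotel crew→Ridge site, Tango crew→Central site = 77 hours.
No other one-to-one assignment undercuts 74 hours.

Minimum total: 74 hours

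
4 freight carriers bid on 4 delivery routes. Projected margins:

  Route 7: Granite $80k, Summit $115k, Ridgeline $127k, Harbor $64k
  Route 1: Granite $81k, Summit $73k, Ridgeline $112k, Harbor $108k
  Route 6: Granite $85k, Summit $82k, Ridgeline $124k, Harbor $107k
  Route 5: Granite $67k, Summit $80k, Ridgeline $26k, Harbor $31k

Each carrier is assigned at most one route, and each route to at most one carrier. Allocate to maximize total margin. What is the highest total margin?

Treat this as an assignment problem: match each carrier to one route.
Optimal: Granite→Route 5 ($67k), Summit→Route 7 ($115k), Ridgeline→Route 6 ($124k), Harbor→Route 1 ($108k) — total 67+115+124+108 = $414k.
Max-entry greedy (repeatedly take the single best remaining cell) gives $400k, worse by 14.
Next-best assignment: Granite→Route 5, Summit→Route 7, Ridgeline→Route 1, Harbor→Route 6 = $401k.

Max total: $414k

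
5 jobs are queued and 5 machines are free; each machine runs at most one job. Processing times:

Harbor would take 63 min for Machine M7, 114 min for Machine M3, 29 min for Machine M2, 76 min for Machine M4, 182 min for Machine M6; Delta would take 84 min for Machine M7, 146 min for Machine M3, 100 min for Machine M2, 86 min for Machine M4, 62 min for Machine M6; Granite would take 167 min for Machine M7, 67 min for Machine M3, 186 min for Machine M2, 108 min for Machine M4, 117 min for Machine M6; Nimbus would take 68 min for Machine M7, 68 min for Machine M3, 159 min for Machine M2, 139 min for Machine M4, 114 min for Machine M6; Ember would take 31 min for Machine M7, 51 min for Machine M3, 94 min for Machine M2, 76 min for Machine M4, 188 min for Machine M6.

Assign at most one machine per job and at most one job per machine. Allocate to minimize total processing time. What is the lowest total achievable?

Treat this as an assignment problem: match each job to one machine.
Optimal: Harbor→Machine M2 (29 min), Delta→Machine M6 (62 min), Granite→Machine M4 (108 min), Nimbus→Machine M3 (68 min), Ember→Machine M7 (31 min) — total 29+62+108+68+31 = 298 min.
Row-greedy (each job in turn takes its cheapest remaining machine) gives 302 min, worse by 4.

Minimum total: 298 min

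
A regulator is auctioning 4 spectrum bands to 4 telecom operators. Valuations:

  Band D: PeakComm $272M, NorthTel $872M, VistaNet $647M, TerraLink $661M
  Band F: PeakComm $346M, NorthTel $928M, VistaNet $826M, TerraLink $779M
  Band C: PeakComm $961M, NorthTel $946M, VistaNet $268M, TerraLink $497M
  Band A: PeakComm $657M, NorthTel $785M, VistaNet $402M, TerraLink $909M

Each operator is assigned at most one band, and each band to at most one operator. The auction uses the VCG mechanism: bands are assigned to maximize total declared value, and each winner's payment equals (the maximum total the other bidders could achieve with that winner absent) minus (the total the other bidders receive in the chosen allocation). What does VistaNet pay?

Efficient allocation: PeakComm→Band C ($961M), NorthTel→Band D ($872M), VistaNet→Band F ($826M), TerraLink→Band A ($909M); total welfare W = $3568M.
VistaNet receives Band F at value $826M, so the others get W − 826 = $2742M.
Without VistaNet: best allocation of the remaining 3 bidders over all 4 bands is PeakComm→Band C ($961M), NorthTel→Band F ($928M), TerraLink→Band A ($909M), total $2798M.
VCG payment = (others' best without VistaNet) − (others' welfare with VistaNet) = 2798 − 2742 = $56M.

VistaNet pays $56M.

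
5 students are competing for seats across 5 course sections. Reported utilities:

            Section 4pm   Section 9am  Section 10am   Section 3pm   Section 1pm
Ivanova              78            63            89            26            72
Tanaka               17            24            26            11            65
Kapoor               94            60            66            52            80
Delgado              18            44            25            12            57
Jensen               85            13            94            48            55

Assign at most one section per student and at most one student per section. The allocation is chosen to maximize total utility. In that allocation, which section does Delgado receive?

Optimal: Ivanova→Section 10am (89 points), Tanaka→Section 1pm (65 points), Kapoor→Section 4pm (94 points), Delgado→Section 9am (44 points), Jensen→Section 3pm (48 points) — total 89+65+94+44+48 = 340 points.
Max-entry greedy (repeatedly take the single best remaining cell) gives 315 points, worse by 25.
No other one-to-one assignment exceeds 340 points.
Delgado's own top section is Section 1pm (57 points), but forcing Delgado→Section 1pm and reassigning the rest optimally gives only 319 points — worse by 21.

Delgado receives Section 9am.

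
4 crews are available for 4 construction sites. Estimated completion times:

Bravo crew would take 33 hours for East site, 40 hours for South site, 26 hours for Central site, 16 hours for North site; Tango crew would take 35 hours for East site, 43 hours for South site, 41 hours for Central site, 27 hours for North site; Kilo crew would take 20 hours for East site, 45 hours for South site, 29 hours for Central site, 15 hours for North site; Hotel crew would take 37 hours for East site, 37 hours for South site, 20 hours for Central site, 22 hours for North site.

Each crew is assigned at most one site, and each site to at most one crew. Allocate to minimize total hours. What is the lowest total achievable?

Optimal: Bravo crew→North site (16 hours), Tango crew→South site (43 hours), Kilo crew→East site (20 hours), Hotel crew→Central site (20 hours) — total 16+43+20+20 = 99 hours.
Column-greedy (each site in turn goes to its cheapest remaining crew) gives 110 hours, worse by 11.
Next-best assignment: Bravo crew→South site, Tango crew→North site, Kilo crew→East site, Hotel crew→Central site = 107 hours.
Every other assignment is strictly worse.

Min total: 99 hours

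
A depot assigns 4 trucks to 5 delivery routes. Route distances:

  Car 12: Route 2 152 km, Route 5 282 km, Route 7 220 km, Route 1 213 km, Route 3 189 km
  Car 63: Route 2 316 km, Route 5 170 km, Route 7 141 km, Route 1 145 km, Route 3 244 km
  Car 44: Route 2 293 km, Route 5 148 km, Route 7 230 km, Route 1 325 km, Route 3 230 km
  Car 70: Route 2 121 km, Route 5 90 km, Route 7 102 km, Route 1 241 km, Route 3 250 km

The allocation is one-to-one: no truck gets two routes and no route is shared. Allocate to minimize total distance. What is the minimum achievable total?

Treat this as an assignment problem: match each truck to one route.
Optimal: Car 12→Route 2 (152 km), Car 63→Route 1 (145 km), Car 44→Route 5 (148 km), Car 70→Route 7 (102 km) — total 152+145+148+102 = 547 km.
Row-greedy (each truck in turn takes its cheapest remaining route) gives 682 km, worse by 135.
No other one-to-one assignment undercuts 547 km.

Min total: 547 km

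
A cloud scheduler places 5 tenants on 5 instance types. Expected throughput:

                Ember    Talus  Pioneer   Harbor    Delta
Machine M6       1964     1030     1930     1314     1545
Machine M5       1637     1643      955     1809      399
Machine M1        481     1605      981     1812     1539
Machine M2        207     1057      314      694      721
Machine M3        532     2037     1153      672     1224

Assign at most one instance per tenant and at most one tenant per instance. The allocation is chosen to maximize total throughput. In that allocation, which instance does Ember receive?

This is the linear assignment problem.
Optimal: Ember→Machine M5 (1637 ops/s), Talus→Machine M3 (2037 ops/s), Pioneer→Machine M6 (1930 ops/s), Harbor→Machine M1 (1812 ops/s), Delta→Machine M2 (721 ops/s) — total 1637+2037+1930+1812+721 = 8137 ops/s.
Next-best assignment: Ember→Machine M5, Talus→Machine M3, Pioneer→Machine M6, Harbor→Machine M2, Delta→Machine M1 = 7837 ops/s.
Ember's own top instance is Machine M6 (1964 ops/s), but forcing Ember→Machine M6 and reassigning the rest optimally gives only 7663 ops/s — worse by 474.

Ember receives Machine M5.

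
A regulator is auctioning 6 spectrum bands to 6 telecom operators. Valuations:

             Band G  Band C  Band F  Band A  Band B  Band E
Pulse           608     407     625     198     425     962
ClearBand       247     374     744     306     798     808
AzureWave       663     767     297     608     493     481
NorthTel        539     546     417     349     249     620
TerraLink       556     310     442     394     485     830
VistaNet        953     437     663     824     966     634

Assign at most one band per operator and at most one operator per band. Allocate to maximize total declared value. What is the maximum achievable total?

Optimal: Pulse→Band F ($625M), ClearBand→Band B ($798M), AzureWave→Band C ($767M), NorthTel→Band G ($539M), TerraLink→Band E ($830M), VistaNet→Band A ($824M) — total 625+798+767+539+830+824 = $4383M.
Column-greedy (each band in turn goes to its best remaining operator) gives $3903M, worse by 480.
Next-best assignment: Pulse→Band E, ClearBand→Band F, AzureWave→Band A, NorthTel→Band C, TerraLink→Band G, VistaNet→Band B = $4382M.
Every other assignment is strictly worse.

Max total: $4383M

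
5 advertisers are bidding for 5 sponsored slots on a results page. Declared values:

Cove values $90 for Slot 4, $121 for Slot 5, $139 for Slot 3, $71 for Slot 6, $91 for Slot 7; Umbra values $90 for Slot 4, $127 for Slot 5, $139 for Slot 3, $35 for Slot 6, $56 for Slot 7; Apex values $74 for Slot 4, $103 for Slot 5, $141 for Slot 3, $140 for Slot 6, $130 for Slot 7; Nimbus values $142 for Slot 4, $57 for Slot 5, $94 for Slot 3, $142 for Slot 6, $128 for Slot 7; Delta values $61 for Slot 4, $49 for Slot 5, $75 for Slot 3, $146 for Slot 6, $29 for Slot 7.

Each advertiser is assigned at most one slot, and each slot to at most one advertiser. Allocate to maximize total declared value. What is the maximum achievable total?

Optimal: Cove→Slot 3 ($139), Umbra→Slot 5 ($127), Apex→Slot 7 ($130), Nimbus→Slot 4 ($142), Delta→Slot 6 ($146) — total 139+127+130+142+146 = $684.
Max-entry greedy (repeatedly take the single best remaining cell) gives $647, worse by 37.
Next-best assignment: Cove→Slot 5, Umbra→Slot 3, Apex→Slot 7, Nimbus→Slot 4, Delta→Slot 6 = $678.
Every other assignment is strictly worse.

Max total: $684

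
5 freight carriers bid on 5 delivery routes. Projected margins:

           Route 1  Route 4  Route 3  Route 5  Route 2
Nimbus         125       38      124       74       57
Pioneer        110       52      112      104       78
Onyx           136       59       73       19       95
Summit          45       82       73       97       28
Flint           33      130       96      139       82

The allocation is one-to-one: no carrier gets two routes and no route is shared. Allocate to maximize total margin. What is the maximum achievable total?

Max total: $565k

Optimal: Nimbus→Route 3 ($124k), Pioneer→Route 2 ($78k), Onyx→Route 1 ($136k), Summit→Route 5 ($97k), Flint→Route 4 ($130k) — total 124+78+136+97+130 = $565k.
Column-greedy (each route in turn goes to its best remaining carrier) gives $522k, worse by 43.
Swapping Summit↔Pioneer (Summit→Route 2 $28k, Pioneer→Route 5 $104k) loses 43.
No other one-to-one assignment exceeds $565k.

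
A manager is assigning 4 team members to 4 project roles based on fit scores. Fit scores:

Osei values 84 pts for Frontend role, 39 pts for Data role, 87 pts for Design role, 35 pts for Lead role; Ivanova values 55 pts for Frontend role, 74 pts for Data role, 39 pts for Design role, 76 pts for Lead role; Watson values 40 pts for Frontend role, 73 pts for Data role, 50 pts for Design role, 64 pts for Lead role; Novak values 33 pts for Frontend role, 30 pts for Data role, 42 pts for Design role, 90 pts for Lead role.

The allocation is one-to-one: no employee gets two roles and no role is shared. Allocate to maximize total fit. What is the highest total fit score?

Max total: 305 pts

Optimal: Osei→Design role (87 pts), Ivanova→Frontend role (55 pts), Watson→Data role (73 pts), Novak→Lead role (90 pts) — total 87+55+73+90 = 305 pts.
Row-greedy (each employee in turn takes its best remaining role) gives 269 pts, worse by 36.
Swapping Ivanova↔Novak (Ivanova→Lead role 76 pts, Novak→Frontend role 33 pts) loses 36.
Every other assignment is strictly worse.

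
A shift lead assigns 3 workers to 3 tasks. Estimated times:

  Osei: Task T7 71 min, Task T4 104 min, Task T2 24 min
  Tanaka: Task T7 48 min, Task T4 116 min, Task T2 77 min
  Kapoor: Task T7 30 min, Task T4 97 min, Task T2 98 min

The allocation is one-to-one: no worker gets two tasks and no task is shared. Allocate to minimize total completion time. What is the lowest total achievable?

Optimal: Osei→Task T2 (24 min), Tanaka→Task T7 (48 min), Kapoor→Task T4 (97 min) — total 24+48+97 = 169 min.
Min-entry greedy (repeatedly take the single cheapest remaining cell) gives 170 min, worse by 1.
Next-best assignment: Osei→Task T2, Tanaka→Task T4, Kapoor→Task T7 = 170 min.

Minimum total: 169 min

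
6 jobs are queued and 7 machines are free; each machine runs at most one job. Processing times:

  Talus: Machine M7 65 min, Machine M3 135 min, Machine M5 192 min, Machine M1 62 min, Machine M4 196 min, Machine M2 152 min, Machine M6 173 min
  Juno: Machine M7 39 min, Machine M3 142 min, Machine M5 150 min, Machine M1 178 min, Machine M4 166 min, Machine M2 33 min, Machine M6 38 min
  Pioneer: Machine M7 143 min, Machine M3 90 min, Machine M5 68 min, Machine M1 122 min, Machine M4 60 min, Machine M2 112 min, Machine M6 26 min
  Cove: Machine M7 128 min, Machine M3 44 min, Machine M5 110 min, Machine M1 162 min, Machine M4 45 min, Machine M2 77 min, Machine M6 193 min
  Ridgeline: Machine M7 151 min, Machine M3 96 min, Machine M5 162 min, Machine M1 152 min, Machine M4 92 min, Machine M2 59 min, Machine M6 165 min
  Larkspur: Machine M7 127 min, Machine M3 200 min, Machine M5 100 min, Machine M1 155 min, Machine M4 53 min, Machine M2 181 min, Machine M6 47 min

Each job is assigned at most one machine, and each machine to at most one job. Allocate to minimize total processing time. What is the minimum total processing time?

Min total: 283 min

Optimal: Talus→Machine M1 (62 min), Juno→Machine M7 (39 min), Pioneer→Machine M6 (26 min), Cove→Machine M3 (44 min), Ridgeline→Machine M2 (59 min), Larkspur→Machine M4 (53 min) — total 62+39+26+44+59+53 = 283 min.
Column-greedy (each machine in turn goes to its cheapest remaining job) gives 325 min, worse by 42.
Swapping Cove↔Ridgeline (Cove→Machine M2 77 min, Ridgeline→Machine M3 96 min) adds 70.
Checked against all permutations: 283 min is optimal.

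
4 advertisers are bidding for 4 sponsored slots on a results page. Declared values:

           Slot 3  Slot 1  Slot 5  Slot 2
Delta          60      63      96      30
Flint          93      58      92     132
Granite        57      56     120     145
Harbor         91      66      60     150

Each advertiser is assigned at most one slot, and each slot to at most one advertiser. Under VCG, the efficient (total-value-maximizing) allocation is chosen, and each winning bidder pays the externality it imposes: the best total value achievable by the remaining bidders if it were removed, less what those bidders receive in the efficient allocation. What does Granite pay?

Granite pays $33.

Efficient allocation: Delta→Slot 1 ($63), Flint→Slot 3 ($93), Granite→Slot 5 ($120), Harbor→Slot 2 ($150); total welfare W = $426.
Granite receives Slot 5 at value $120, so the others get W − 120 = $306.
Without Granite: best allocation of the remaining 3 bidders over all 4 slots is Delta→Slot 5 ($96), Flint→Slot 3 ($93), Harbor→Slot 2 ($150), total $339.
VCG payment = (others' best without Granite) − (others' welfare with Granite) = 339 − 306 = $33.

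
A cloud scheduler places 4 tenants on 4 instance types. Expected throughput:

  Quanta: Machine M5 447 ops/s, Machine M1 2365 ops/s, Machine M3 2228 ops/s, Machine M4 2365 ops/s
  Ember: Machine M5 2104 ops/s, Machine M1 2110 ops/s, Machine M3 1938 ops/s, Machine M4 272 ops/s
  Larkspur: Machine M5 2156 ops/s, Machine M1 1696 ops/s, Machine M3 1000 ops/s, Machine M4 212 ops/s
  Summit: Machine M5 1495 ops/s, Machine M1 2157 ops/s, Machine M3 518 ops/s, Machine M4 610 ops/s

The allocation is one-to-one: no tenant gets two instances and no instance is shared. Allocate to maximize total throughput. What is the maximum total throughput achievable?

Maximum total: 8616 ops/s

Optimal: Quanta→Machine M4 (2365 ops/s), Ember→Machine M3 (1938 ops/s), Larkspur→Machine M5 (2156 ops/s), Summit→Machine M1 (2157 ops/s) — total 2365+1938+2156+2157 = 8616 ops/s.
Column-greedy (each instance in turn goes to its best remaining tenant) gives 7069 ops/s, worse by 1547.
Every other assignment is strictly worse.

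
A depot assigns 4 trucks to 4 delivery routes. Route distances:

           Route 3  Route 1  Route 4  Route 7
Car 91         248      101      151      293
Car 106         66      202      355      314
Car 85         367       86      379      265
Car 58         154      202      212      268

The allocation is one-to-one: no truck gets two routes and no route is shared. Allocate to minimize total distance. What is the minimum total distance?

Minimum total: 571 km

Optimal: Car 91→Route 4 (151 km), Car 106→Route 3 (66 km), Car 85→Route 1 (86 km), Car 58→Route 7 (268 km) — total 151+66+86+268 = 571 km.
Row-greedy (each truck in turn takes its cheapest remaining route) gives 644 km, worse by 73.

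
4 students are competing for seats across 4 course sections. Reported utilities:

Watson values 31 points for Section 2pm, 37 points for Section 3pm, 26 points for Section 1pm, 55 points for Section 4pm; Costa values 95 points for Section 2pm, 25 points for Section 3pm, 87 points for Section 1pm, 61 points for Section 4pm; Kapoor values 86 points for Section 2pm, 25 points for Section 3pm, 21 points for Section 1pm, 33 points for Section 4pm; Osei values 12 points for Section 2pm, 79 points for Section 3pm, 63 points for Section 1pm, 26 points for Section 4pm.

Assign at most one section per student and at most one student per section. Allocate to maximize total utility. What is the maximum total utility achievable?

Max total: 307 points

This is a one-to-one assignment (maximum-weight bipartite matching).
Optimal: Watson→Section 4pm (55 points), Costa→Section 1pm (87 points), Kapoor→Section 2pm (86 points), Osei→Section 3pm (79 points) — total 55+87+86+79 = 307 points.
Row-greedy (each student in turn takes its best remaining section) gives 238 points, worse by 69.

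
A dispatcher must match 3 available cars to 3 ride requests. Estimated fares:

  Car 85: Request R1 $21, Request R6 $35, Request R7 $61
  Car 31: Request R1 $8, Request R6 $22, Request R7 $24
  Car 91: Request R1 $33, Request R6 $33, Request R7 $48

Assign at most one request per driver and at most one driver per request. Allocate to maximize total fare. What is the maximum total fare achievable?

This is the linear assignment problem.
Optimal: Car 85→Request R7 ($61), Car 31→Request R6 ($22), Car 91→Request R1 ($33) — total 61+22+33 = $116.
Column-greedy (each request in turn goes to its best remaining driver) gives $92, worse by 24.
Next-best assignment: Car 85→Request R7, Car 31→Request R1, Car 91→Request R6 = $102.

Maximum total: $116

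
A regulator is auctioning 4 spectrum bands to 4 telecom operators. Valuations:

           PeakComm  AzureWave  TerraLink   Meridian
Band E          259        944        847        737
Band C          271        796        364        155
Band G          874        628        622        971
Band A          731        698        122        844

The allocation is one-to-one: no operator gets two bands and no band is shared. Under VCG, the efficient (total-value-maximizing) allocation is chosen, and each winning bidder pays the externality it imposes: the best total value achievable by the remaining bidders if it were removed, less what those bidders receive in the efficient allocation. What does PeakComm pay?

Efficient allocation: PeakComm→Band G ($874M), AzureWave→Band C ($796M), TerraLink→Band E ($847M), Meridian→Band A ($844M); total welfare W = $3361M.
PeakComm receives Band G at value $874M, so the others get W − 874 = $2487M.
Without PeakComm: best allocation of the remaining 3 bidders over all 4 bands is AzureWave→Band C ($796M), TerraLink→Band E ($847M), Meridian→Band G ($971M), total $2614M.
VCG payment = (others' best without PeakComm) − (others' welfare with PeakComm) = 2614 − 2487 = $127M.

PeakComm pays $127M.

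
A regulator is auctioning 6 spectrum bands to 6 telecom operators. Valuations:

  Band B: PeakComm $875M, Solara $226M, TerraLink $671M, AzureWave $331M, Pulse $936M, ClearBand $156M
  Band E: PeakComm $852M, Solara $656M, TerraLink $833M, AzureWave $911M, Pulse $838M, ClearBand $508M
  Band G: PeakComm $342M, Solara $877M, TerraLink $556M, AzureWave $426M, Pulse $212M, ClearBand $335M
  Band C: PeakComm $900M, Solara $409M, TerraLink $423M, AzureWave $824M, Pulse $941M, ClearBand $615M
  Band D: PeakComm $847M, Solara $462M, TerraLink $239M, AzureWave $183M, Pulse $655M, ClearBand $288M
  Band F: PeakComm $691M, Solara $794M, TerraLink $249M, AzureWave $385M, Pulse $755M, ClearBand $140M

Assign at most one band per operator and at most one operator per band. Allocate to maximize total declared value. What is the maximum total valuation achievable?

Maximum total: $4676M

Optimal: PeakComm→Band D ($847M), Solara→Band G ($877M), TerraLink→Band B ($671M), AzureWave→Band E ($911M), Pulse→Band F ($755M), ClearBand→Band C ($615M) — total 847+877+671+911+755+615 = $4676M.
Max-entry greedy (repeatedly take the single best remaining cell) gives $4141M, worse by 535.
Next-best assignment: PeakComm→Band D, Solara→Band F, TerraLink→Band G, AzureWave→Band E, Pulse→Band B, ClearBand→Band C = $4659M.
No other one-to-one assignment exceeds $4676M.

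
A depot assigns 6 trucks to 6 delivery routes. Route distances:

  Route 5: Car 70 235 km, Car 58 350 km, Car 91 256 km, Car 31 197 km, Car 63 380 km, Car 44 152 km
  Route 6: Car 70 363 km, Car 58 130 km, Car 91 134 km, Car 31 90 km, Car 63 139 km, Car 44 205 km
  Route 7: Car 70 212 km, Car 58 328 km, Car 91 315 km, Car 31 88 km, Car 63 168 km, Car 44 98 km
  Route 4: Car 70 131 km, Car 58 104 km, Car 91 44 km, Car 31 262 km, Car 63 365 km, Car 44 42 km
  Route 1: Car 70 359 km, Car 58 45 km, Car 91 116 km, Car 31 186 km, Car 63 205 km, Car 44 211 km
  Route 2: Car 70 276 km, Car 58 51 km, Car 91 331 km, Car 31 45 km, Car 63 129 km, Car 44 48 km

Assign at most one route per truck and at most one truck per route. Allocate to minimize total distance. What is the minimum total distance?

Minimum total: 599 km

Treat this as an assignment problem: match each truck to one route.
Optimal: Car 70→Route 5 (235 km), Car 58→Route 1 (45 km), Car 91→Route 4 (44 km), Car 31→Route 7 (88 km), Car 63→Route 6 (139 km), Car 44→Route 2 (48 km) — total 235+45+44+88+139+48 = 599 km.
Next-best assignment: Car 70→Route 5, Car 58→Route 1, Car 91→Route 4, Car 31→Route 2, Car 63→Route 6, Car 44→Route 7 = 606 km.
Swapping Car 44↔Car 91 (Car 44→Route 4 42 km, Car 91→Route 2 331 km) adds 281.
No other one-to-one assignment undercuts 599 km.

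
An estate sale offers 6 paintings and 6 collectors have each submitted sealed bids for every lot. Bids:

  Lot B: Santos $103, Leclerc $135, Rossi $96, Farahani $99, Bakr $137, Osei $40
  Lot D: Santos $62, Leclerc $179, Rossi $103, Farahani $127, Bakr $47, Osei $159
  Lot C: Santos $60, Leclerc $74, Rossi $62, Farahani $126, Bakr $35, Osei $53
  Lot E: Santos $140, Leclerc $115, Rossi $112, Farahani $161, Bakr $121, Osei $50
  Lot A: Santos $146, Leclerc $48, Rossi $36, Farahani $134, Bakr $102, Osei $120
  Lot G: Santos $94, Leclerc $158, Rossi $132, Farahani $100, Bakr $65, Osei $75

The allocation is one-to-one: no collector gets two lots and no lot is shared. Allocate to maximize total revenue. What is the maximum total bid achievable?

Maximum total: $838

Optimal: Santos→Lot A ($146), Leclerc→Lot G ($158), Rossi→Lot E ($112), Farahani→Lot C ($126), Bakr→Lot B ($137), Osei→Lot D ($159) — total 146+158+112+126+137+159 = $838.
Max-entry greedy (repeatedly take the single best remaining cell) gives $808, worse by 30.
Next-best assignment: Santos→Lot E, Leclerc→Lot D, Rossi→Lot G, Farahani→Lot C, Bakr→Lot B, Osei→Lot A = $834.
Checked against all permutations: $838 is optimal.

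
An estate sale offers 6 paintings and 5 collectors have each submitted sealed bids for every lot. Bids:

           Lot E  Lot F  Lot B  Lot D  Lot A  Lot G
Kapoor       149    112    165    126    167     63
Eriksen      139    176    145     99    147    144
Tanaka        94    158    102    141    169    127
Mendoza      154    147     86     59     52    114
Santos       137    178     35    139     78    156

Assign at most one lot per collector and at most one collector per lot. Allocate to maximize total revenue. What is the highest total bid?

Optimal: Kapoor→Lot B ($165), Eriksen→Lot F ($176), Tanaka→Lot A ($169), Mendoza→Lot E ($154), Santos→Lot G ($156) — total 165+176+169+154+156 = $820.
Swapping Santos↔Eriksen (Santos→Lot F $178, Eriksen→Lot G $144) loses 10.
Every other assignment is strictly worse.

Maximum total: $820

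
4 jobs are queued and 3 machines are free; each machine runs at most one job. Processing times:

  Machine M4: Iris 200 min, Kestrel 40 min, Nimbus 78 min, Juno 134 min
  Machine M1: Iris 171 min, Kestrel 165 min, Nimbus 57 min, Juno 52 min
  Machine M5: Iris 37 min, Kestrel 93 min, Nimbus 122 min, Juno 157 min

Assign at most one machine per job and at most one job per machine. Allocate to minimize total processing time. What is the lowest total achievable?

Optimal: Kestrel→Machine M4 (40 min), Juno→Machine M1 (52 min), Iris→Machine M5 (37 min) — total 40+52+37 = 129 min.
Row-greedy (each job in turn takes its cheapest remaining machine) gives 134 min, worse by 5.
Next-best assignment: Kestrel→Machine M4, Nimbus→Machine M1, Iris→Machine M5 = 134 min.

Min total: 129 min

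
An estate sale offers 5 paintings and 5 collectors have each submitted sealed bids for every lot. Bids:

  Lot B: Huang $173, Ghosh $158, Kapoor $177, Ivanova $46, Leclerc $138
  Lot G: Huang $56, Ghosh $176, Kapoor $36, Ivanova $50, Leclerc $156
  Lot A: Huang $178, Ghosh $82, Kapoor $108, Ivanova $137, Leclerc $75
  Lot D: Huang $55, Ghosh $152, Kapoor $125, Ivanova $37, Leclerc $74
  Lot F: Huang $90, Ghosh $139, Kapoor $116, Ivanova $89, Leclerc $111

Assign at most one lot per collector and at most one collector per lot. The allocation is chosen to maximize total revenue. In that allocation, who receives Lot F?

Ivanova receives Lot F.

Optimal: Huang→Lot A ($178), Ghosh→Lot D ($152), Kapoor→Lot B ($177), Ivanova→Lot F ($89), Leclerc→Lot G ($156) — total 178+152+177+89+156 = $752.
Column-greedy (each lot in turn goes to its best remaining collector) gives $694, worse by 58.
Next-best assignment: Huang→Lot B, Ghosh→Lot D, Kapoor→Lot F, Ivanova→Lot A, Leclerc→Lot G = $734.
Swapping Kapoor↔Ghosh (Kapoor→Lot D $125, Ghosh→Lot B $158) loses 46.
Checked against all permutations: $752 is optimal.
Ivanova's own top lot is Lot A ($137), but forcing Ivanova→Lot A and reassigning the rest optimally gives only $734 — worse by 18.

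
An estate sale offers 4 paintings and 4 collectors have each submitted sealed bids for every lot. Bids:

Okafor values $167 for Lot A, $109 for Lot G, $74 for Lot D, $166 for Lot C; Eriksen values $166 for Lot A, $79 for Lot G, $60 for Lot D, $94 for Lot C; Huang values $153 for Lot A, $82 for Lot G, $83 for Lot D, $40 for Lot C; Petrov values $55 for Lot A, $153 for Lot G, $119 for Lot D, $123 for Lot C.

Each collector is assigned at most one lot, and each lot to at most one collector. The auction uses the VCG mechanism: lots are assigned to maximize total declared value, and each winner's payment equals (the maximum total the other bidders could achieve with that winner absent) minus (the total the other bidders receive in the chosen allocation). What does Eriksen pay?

Efficient allocation: Okafor→Lot C ($166), Eriksen→Lot A ($166), Huang→Lot D ($83), Petrov→Lot G ($153); total welfare W = $568.
Eriksen receives Lot A at value $166, so the others get W − 166 = $402.
Without Eriksen: best allocation of the remaining 3 bidders over all 4 lots is Okafor→Lot C ($166), Huang→Lot A ($153), Petrov→Lot G ($153), total $472.
VCG payment = (others' best without Eriksen) − (others' welfare with Eriksen) = 472 − 402 = $70.

Eriksen pays $70.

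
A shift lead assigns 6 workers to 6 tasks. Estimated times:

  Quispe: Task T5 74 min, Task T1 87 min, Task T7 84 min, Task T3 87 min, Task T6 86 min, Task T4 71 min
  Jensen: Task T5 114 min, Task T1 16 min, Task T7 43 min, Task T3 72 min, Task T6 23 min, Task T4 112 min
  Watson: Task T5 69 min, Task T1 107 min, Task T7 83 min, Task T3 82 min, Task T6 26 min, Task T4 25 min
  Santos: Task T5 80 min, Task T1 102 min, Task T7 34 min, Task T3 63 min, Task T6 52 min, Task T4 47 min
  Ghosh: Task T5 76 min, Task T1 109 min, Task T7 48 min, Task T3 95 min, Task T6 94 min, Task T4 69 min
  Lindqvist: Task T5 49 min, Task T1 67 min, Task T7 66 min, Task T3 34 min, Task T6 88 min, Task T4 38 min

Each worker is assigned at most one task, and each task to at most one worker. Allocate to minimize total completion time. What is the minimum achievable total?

Optimal: Quispe→Task T5 (74 min), Jensen→Task T1 (16 min), Watson→Task T6 (26 min), Santos→Task T4 (47 min), Ghosh→Task T7 (48 min), Lindqvist→Task T3 (34 min) — total 74+16+26+47+48+34 = 245 min.
Row-greedy (each worker in turn takes its cheapest remaining task) gives 257 min, worse by 12.
Next-best assignment: Quispe→Task T5, Jensen→Task T1, Watson→Task T4, Santos→Task T6, Ghosh→Task T7, Lindqvist→Task T3 = 249 min.

Min total: 245 min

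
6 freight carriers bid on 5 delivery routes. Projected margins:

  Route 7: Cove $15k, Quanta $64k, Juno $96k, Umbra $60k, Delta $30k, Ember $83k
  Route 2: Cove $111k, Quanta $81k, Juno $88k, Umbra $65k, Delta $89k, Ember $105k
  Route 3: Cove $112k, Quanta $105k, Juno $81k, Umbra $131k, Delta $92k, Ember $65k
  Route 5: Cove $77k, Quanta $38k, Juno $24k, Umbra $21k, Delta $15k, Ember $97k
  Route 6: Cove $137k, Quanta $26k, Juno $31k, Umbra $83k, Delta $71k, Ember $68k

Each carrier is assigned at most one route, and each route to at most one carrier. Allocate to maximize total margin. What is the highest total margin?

Maximum total: $550k

Treat this as an assignment problem: match each carrier to one route.
Optimal: Juno→Route 7 ($96k), Delta→Route 2 ($89k), Umbra→Route 3 ($131k), Ember→Route 5 ($97k), Cove→Route 6 ($137k) — total 96+89+131+97+137 = $550k.
Column-greedy (each route in turn goes to its best remaining carrier) gives $506k, worse by 44.
Swapping Delta↔Umbra (Delta→Route 3 $92k, Umbra→Route 2 $65k) loses 63.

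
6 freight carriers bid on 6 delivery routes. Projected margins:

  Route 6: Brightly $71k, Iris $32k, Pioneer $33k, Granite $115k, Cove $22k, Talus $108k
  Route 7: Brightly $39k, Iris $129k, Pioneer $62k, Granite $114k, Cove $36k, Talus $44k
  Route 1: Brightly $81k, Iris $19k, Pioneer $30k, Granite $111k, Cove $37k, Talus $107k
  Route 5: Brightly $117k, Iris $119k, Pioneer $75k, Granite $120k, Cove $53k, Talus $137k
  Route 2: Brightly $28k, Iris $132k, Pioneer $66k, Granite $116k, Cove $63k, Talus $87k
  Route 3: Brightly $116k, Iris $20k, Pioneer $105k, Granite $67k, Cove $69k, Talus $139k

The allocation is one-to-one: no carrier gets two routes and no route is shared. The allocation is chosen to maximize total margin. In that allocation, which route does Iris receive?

Optimal: Brightly→Route 5 ($117k), Iris→Route 7 ($129k), Pioneer→Route 3 ($105k), Granite→Route 6 ($115k), Cove→Route 2 ($63k), Talus→Route 1 ($107k) — total 117+129+105+115+63+107 = $636k.
Max-entry greedy (repeatedly take the single best remaining cell) gives $556k, worse by 80.
Next-best assignment: Brightly→Route 5, Iris→Route 7, Pioneer→Route 3, Granite→Route 1, Cove→Route 2, Talus→Route 6 = $633k.
Swapping Pioneer↔Brightly (Pioneer→Route 5 $75k, Brightly→Route 3 $116k) loses 31.
Iris's own top route is Route 2 ($132k), but forcing Iris→Route 2 and reassigning the rest optimally gives only $613k — worse by 23.

Iris receives Route 7.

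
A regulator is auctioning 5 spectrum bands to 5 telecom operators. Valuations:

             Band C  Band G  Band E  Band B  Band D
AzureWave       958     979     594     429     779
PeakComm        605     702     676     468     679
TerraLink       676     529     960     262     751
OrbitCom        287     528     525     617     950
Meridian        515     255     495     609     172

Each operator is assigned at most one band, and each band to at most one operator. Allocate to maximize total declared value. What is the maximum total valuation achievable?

Max total: $4179M

This is a one-to-one assignment (maximum-weight bipartite matching).
Optimal: AzureWave→Band C ($958M), PeakComm→Band G ($702M), TerraLink→Band E ($960M), OrbitCom→Band D ($950M), Meridian→Band B ($609M) — total 958+702+960+950+609 = $4179M.
Row-greedy (each operator in turn takes its best remaining band) gives $3750M, worse by 429.
Next-best assignment: AzureWave→Band G, PeakComm→Band C, TerraLink→Band E, OrbitCom→Band D, Meridian→Band B = $4103M.
Swapping OrbitCom↔TerraLink (OrbitCom→Band E $525M, TerraLink→Band D $751M) loses 634.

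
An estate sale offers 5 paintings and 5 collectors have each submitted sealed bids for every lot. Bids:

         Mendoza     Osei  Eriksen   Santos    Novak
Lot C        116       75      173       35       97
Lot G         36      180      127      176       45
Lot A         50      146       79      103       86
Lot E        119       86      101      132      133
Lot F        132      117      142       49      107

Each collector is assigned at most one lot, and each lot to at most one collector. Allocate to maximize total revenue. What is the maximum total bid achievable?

Optimal: Mendoza→Lot F ($132), Osei→Lot A ($146), Eriksen→Lot C ($173), Santos→Lot G ($176), Novak→Lot E ($133) — total 132+146+173+176+133 = $760.
Column-greedy (each lot in turn goes to its best remaining collector) gives $721, worse by 39.
Every other assignment is strictly worse.

Maximum total: $760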